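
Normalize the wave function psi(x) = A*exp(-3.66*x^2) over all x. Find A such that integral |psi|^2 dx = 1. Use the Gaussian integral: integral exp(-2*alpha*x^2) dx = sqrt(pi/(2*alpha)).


integral |psi|^2 dx = A^2 * sqrt(pi/(2*alpha)) = 1
A^2 = sqrt(2*alpha/pi)
= sqrt(2 * 3.66 / pi)
= 1.526443
A = sqrt(1.526443)
= 1.2355

1.2355


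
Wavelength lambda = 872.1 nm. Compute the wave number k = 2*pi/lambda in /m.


k = 2 * pi / lambda
= 6.2832 / (872.1e-9)
= 6.2832 / 8.7210e-07
= 7.2047e+06 /m

7.2047e+06


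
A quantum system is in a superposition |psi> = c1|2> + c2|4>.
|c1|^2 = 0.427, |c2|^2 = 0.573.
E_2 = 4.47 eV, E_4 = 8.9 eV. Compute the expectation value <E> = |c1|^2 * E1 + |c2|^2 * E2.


<E> = |c1|^2 * E1 + |c2|^2 * E2
= 0.427 * 4.47 + 0.573 * 8.9
= 1.9087 + 5.0997
= 7.0084 eV

7.0084


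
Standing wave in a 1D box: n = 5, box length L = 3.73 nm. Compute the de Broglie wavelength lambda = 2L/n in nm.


lambda = 2L / n
= 2 * 3.73 / 5
= 7.46 / 5
= 1.492 nm

1.492


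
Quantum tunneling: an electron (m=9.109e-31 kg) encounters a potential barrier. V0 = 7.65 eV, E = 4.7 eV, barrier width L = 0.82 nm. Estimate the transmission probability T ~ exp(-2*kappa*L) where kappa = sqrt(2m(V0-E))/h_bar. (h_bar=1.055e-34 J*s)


V0 - E = 2.95 eV = 4.7259e-19 J
kappa = sqrt(2 * m * (V0-E)) / h_bar
= sqrt(2 * 9.109e-31 * 4.7259e-19) / 1.055e-34
= 8.7951e+09 /m
2*kappa*L = 2 * 8.7951e+09 * 0.82e-9
= 14.4239
T = exp(-14.4239) = 5.442032e-07

5.442032e-07


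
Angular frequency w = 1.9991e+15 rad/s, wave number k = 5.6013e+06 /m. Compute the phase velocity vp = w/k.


vp = w / k
= 1.9991e+15 / 5.6013e+06
= 3.5690e+08 m/s

3.5690e+08


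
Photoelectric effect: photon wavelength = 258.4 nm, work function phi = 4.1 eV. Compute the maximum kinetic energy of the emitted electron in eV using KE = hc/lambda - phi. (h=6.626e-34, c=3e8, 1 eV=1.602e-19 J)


E_photon = hc / lambda
= (6.626e-34)(3e8) / (258.4e-9)
= 7.6927e-19 J
= 4.802 eV
KE = E_photon - phi
= 4.802 - 4.1
= 0.702 eV

0.702


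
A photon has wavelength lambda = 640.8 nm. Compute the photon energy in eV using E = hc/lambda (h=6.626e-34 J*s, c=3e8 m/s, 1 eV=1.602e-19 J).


E = hc / lambda
= (6.626e-34)(3e8) / (640.8e-9)
= 1.9878e-25 / 6.4080e-07
= 3.1021e-19 J
Converting to eV: 3.1021e-19 / 1.602e-19
= 1.9364 eV

1.9364


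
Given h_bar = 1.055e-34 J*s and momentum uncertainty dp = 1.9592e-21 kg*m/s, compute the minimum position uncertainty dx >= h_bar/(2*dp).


dx = h_bar / (2 * dp)
= 1.055e-34 / (2 * 1.9592e-21)
= 1.055e-34 / 3.9184e-21
= 2.6924e-14 m

2.6924e-14


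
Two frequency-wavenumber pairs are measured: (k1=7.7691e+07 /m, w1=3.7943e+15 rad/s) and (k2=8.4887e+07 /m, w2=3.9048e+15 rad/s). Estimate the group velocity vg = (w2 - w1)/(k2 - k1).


vg = (w2 - w1) / (k2 - k1)
= (3.9048e+15 - 3.7943e+15) / (8.4887e+07 - 7.7691e+07)
= 1.1050e+14 / 7.1960e+06
= 1.5356e+07 m/s

1.5356e+07


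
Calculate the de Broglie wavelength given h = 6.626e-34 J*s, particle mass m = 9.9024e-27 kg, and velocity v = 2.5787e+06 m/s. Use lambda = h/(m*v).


lambda = h / (m * v)
= 6.626e-34 / (9.9024e-27 * 2.5787e+06)
= 6.626e-34 / 2.5535e-20
= 2.5948e-14 m

2.5948e-14


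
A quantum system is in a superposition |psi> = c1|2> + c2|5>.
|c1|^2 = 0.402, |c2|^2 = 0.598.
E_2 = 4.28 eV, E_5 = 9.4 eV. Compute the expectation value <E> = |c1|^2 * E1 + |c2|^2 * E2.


<E> = |c1|^2 * E1 + |c2|^2 * E2
= 0.402 * 4.28 + 0.598 * 9.4
= 1.7206 + 5.6212
= 7.3418 eV

7.3418


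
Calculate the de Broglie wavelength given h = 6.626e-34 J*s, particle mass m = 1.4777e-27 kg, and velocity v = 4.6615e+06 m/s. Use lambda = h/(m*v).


lambda = h / (m * v)
= 6.626e-34 / (1.4777e-27 * 4.6615e+06)
= 6.626e-34 / 6.8883e-21
= 9.6192e-14 m

9.6192e-14


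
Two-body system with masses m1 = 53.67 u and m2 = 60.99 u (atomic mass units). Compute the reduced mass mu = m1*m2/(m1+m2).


mu = m1 * m2 / (m1 + m2)
= 53.67 * 60.99 / (53.67 + 60.99)
= 3273.3333 / 114.66
= 28.5482 u

28.5482


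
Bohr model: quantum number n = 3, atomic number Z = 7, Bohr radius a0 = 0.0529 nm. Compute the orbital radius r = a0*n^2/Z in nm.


r = a0 * n^2 / Z
= 0.0529 * 3^2 / 7
= 0.0529 * 9 / 7
= 0.068 nm

0.068


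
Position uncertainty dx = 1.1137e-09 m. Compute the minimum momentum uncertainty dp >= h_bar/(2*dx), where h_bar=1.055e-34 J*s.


dp = h_bar / (2 * dx)
= 1.055e-34 / (2 * 1.1137e-09)
= 1.055e-34 / 2.2274e-09
= 4.7365e-26 kg*m/s

4.7365e-26


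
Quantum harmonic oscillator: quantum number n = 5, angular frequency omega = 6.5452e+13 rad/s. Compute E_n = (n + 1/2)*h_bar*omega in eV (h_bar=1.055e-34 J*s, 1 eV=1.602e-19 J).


E = (n + 1/2) * h_bar * omega
= (5 + 0.5) * 1.055e-34 * 6.5452e+13
= 5.5 * 6.9052e-21
= 3.7979e-20 J
= 0.2371 eV

0.2371


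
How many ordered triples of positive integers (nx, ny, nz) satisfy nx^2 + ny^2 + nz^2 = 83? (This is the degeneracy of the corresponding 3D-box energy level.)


Enumerate all (nx, ny, nz) with nx^2 + ny^2 + nz^2 = 83:
(1,1,9)
(1,9,1)
(3,5,7)
(3,7,5)
(5,3,7)
(5,7,3)
(7,3,5)
(7,5,3)
(9,1,1)
Total degeneracy = 9

9


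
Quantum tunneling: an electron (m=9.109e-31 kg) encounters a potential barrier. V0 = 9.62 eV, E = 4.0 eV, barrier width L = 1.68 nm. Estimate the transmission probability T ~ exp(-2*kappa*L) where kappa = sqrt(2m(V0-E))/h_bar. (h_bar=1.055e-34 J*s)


V0 - E = 5.62 eV = 9.0032e-19 J
kappa = sqrt(2 * m * (V0-E)) / h_bar
= sqrt(2 * 9.109e-31 * 9.0032e-19) / 1.055e-34
= 1.2139e+10 /m
2*kappa*L = 2 * 1.2139e+10 * 1.68e-9
= 40.7884
T = exp(-40.7884) = 1.931197e-18

1.931197e-18


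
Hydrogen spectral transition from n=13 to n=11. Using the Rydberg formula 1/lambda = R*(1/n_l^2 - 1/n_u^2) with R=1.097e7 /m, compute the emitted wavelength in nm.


1/lambda = R * (1/n_l^2 - 1/n_u^2)
= 1.097e7 * (1/11^2 - 1/13^2)
= 1.097e7 * (0.008264 - 0.005917)
= 1.097e7 * 0.002347
= 2.5750e+04 /m
lambda = 1 / 2.5750e+04 = 38835.0805 nm

38835.0805


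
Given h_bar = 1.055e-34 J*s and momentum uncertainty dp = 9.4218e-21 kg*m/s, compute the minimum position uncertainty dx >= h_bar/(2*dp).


dx = h_bar / (2 * dp)
= 1.055e-34 / (2 * 9.4218e-21)
= 1.055e-34 / 1.8844e-20
= 5.5987e-15 m

5.5987e-15


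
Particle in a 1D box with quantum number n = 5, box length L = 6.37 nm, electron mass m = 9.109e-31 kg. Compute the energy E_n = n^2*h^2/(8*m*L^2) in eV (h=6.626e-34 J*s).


E = n^2 * h^2 / (8 * m * L^2)
= 5^2 * (6.626e-34)^2 / (8 * 9.109e-31 * (6.37e-9)^2)
= 25 * 4.3904e-67 / (8 * 9.109e-31 * 4.0577e-17)
= 3.7120e-20 J
= 0.2317 eV

0.2317


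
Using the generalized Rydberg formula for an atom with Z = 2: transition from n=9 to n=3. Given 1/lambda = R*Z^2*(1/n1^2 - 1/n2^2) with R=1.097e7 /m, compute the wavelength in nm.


1/lambda = R * Z^2 * (1/n1^2 - 1/n2^2)
= 1.097e7 * 2^2 * (1/3^2 - 1/9^2)
= 1.097e7 * 4 * (0.111111 - 0.012346)
= 4.3338e+06 /m
lambda = 1 / 4.3338e+06
= 230.7429 nm

230.7429


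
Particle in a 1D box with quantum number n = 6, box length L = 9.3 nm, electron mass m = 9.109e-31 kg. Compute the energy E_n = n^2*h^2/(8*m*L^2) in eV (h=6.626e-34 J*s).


E = n^2 * h^2 / (8 * m * L^2)
= 6^2 * (6.626e-34)^2 / (8 * 9.109e-31 * (9.3e-9)^2)
= 36 * 4.3904e-67 / (8 * 9.109e-31 * 8.6490e-17)
= 2.5077e-20 J
= 0.1565 eV

0.1565


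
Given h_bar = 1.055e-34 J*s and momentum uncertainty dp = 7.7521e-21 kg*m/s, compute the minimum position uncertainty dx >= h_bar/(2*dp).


dx = h_bar / (2 * dp)
= 1.055e-34 / (2 * 7.7521e-21)
= 1.055e-34 / 1.5504e-20
= 6.8046e-15 m

6.8046e-15


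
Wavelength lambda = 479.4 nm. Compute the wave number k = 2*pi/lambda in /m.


k = 2 * pi / lambda
= 6.2832 / (479.4e-9)
= 6.2832 / 4.7940e-07
= 1.3106e+07 /m

1.3106e+07


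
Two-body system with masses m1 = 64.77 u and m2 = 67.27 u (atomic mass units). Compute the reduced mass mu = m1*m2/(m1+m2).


mu = m1 * m2 / (m1 + m2)
= 64.77 * 67.27 / (64.77 + 67.27)
= 4357.0779 / 132.04
= 32.9982 u

32.9982


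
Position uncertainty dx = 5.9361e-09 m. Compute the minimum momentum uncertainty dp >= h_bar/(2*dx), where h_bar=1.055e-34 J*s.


dp = h_bar / (2 * dx)
= 1.055e-34 / (2 * 5.9361e-09)
= 1.055e-34 / 1.1872e-08
= 8.8863e-27 kg*m/s

8.8863e-27


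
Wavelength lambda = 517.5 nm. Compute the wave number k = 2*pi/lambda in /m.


k = 2 * pi / lambda
= 6.2832 / (517.5e-9)
= 6.2832 / 5.1750e-07
= 1.2141e+07 /m

1.2141e+07


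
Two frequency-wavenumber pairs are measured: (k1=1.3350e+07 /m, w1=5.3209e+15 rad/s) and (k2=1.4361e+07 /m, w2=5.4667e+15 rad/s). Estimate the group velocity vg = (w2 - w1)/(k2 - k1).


vg = (w2 - w1) / (k2 - k1)
= (5.4667e+15 - 5.3209e+15) / (1.4361e+07 - 1.3350e+07)
= 1.4580e+14 / 1.0110e+06
= 1.4421e+08 m/s

1.4421e+08


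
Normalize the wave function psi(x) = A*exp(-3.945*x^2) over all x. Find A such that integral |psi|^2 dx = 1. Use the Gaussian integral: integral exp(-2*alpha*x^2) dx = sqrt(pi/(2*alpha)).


integral |psi|^2 dx = A^2 * sqrt(pi/(2*alpha)) = 1
A^2 = sqrt(2*alpha/pi)
= sqrt(2 * 3.945 / pi)
= 1.58476
A = sqrt(1.58476)
= 1.2589

1.2589


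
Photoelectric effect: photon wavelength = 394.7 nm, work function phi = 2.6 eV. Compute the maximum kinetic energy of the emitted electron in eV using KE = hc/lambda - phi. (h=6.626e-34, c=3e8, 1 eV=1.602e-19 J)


E_photon = hc / lambda
= (6.626e-34)(3e8) / (394.7e-9)
= 5.0362e-19 J
= 3.1437 eV
KE = E_photon - phi
= 3.1437 - 2.6
= 0.5437 eV

0.5437


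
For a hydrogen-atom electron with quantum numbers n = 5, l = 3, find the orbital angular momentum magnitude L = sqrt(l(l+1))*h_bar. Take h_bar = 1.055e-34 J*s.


L = sqrt(l*(l+1)) * h_bar
= sqrt(3 * 4) * 1.055e-34
= sqrt(12) * 1.055e-34
= 3.4641 * 1.055e-34
= 3.6546e-34 J*s

3.6546e-34


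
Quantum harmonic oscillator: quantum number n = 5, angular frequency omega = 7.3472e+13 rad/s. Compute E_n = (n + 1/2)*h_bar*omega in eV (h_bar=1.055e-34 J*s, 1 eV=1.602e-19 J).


E = (n + 1/2) * h_bar * omega
= (5 + 0.5) * 1.055e-34 * 7.3472e+13
= 5.5 * 7.7513e-21
= 4.2632e-20 J
= 0.2661 eV

0.2661


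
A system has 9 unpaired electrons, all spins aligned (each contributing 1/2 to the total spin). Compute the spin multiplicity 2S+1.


Total spin S = N * (1/2) = 9 * 0.5 = 4.5
Spin multiplicity = 2S + 1
= 2 * 4.5 + 1
= 10

10


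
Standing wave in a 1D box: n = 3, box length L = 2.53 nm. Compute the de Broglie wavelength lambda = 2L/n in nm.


lambda = 2L / n
= 2 * 2.53 / 3
= 5.06 / 3
= 1.6867 nm

1.6867


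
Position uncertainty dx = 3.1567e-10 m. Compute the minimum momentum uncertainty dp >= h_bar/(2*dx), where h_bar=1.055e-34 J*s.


dp = h_bar / (2 * dx)
= 1.055e-34 / (2 * 3.1567e-10)
= 1.055e-34 / 6.3134e-10
= 1.6710e-25 kg*m/s

1.6710e-25


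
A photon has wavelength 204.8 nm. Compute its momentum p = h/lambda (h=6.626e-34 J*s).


p = h / lambda
= 6.626e-34 / (204.8e-9)
= 6.626e-34 / 2.0480e-07
= 3.2354e-27 kg*m/s

3.2354e-27


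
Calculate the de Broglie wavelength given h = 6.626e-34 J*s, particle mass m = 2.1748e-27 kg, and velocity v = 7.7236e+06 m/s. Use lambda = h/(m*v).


lambda = h / (m * v)
= 6.626e-34 / (2.1748e-27 * 7.7236e+06)
= 6.626e-34 / 1.6797e-20
= 3.9447e-14 m

3.9447e-14


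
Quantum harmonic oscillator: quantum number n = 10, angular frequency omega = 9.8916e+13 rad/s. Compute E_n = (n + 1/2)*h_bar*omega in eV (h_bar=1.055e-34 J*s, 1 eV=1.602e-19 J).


E = (n + 1/2) * h_bar * omega
= (10 + 0.5) * 1.055e-34 * 9.8916e+13
= 10.5 * 1.0436e-20
= 1.0957e-19 J
= 0.684 eV

0.684


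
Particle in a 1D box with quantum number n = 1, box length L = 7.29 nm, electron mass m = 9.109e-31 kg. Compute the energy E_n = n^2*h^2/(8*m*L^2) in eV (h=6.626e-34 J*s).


E = n^2 * h^2 / (8 * m * L^2)
= 1^2 * (6.626e-34)^2 / (8 * 9.109e-31 * (7.29e-9)^2)
= 1 * 4.3904e-67 / (8 * 9.109e-31 * 5.3144e-17)
= 1.1337e-21 J
= 0.0071 eV

0.0071


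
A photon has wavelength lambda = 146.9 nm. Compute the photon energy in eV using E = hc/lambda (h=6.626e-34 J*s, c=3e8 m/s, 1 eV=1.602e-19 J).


E = hc / lambda
= (6.626e-34)(3e8) / (146.9e-9)
= 1.9878e-25 / 1.4690e-07
= 1.3532e-18 J
Converting to eV: 1.3532e-18 / 1.602e-19
= 8.4467 eV

8.4467


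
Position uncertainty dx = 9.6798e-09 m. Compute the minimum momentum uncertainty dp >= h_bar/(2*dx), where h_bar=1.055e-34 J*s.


dp = h_bar / (2 * dx)
= 1.055e-34 / (2 * 9.6798e-09)
= 1.055e-34 / 1.9360e-08
= 5.4495e-27 kg*m/s

5.4495e-27


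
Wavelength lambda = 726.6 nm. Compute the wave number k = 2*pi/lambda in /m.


k = 2 * pi / lambda
= 6.2832 / (726.6e-9)
= 6.2832 / 7.2660e-07
= 8.6474e+06 /m

8.6474e+06


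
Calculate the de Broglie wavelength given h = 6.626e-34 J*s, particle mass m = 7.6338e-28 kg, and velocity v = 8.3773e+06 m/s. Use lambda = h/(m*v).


lambda = h / (m * v)
= 6.626e-34 / (7.6338e-28 * 8.3773e+06)
= 6.626e-34 / 6.3951e-21
= 1.0361e-13 m

1.0361e-13


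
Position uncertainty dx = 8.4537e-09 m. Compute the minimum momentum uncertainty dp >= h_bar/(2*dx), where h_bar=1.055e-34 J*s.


dp = h_bar / (2 * dx)
= 1.055e-34 / (2 * 8.4537e-09)
= 1.055e-34 / 1.6907e-08
= 6.2399e-27 kg*m/s

6.2399e-27


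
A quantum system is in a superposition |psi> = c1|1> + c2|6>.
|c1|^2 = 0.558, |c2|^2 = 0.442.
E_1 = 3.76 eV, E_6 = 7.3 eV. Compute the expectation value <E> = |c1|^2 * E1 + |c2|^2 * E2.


<E> = |c1|^2 * E1 + |c2|^2 * E2
= 0.558 * 3.76 + 0.442 * 7.3
= 2.0981 + 3.2266
= 5.3247 eV

5.3247


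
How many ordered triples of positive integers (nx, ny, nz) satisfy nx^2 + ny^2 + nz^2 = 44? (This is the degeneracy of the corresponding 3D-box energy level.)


Enumerate all (nx, ny, nz) with nx^2 + ny^2 + nz^2 = 44:
(2,2,6)
(2,6,2)
(6,2,2)
Total degeneracy = 3

3


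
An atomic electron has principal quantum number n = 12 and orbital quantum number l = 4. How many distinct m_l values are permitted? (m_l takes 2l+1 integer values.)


m_l ranges from -l to +l in integer steps
So m_l goes from -4 to +4
Count = 2l + 1 = 2*4 + 1
= 9

9


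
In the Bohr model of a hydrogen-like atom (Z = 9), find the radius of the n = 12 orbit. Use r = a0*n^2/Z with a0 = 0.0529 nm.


r = a0 * n^2 / Z
= 0.0529 * 12^2 / 9
= 0.0529 * 144 / 9
= 0.8464 nm

0.8464


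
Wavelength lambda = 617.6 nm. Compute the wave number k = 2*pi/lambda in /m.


k = 2 * pi / lambda
= 6.2832 / (617.6e-9)
= 6.2832 / 6.1760e-07
= 1.0174e+07 /m

1.0174e+07


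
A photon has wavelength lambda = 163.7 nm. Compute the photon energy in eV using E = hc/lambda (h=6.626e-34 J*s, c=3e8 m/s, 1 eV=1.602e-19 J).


E = hc / lambda
= (6.626e-34)(3e8) / (163.7e-9)
= 1.9878e-25 / 1.6370e-07
= 1.2143e-18 J
Converting to eV: 1.2143e-18 / 1.602e-19
= 7.5799 eV

7.5799


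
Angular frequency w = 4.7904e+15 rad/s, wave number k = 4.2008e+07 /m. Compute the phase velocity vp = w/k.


vp = w / k
= 4.7904e+15 / 4.2008e+07
= 1.1404e+08 m/s

1.1404e+08


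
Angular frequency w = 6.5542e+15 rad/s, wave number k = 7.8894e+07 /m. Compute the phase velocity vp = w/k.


vp = w / k
= 6.5542e+15 / 7.8894e+07
= 8.3076e+07 m/s

8.3076e+07


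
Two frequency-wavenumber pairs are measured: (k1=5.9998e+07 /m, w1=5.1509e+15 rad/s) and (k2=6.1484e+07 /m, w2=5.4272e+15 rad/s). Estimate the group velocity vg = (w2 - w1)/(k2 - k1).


vg = (w2 - w1) / (k2 - k1)
= (5.4272e+15 - 5.1509e+15) / (6.1484e+07 - 5.9998e+07)
= 2.7630e+14 / 1.4860e+06
= 1.8594e+08 m/s

1.8594e+08


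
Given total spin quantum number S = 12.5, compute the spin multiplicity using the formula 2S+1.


Spin multiplicity = 2S + 1
= 2 * 12.5 + 1
= 25.0 + 1
= 26

26


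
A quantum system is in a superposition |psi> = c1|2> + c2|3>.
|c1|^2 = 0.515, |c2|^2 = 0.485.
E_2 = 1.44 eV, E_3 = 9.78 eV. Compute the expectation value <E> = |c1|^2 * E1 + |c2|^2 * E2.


<E> = |c1|^2 * E1 + |c2|^2 * E2
= 0.515 * 1.44 + 0.485 * 9.78
= 0.7416 + 4.7433
= 5.4849 eV

5.4849


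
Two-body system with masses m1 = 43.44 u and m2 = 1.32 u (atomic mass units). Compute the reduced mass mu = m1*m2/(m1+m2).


mu = m1 * m2 / (m1 + m2)
= 43.44 * 1.32 / (43.44 + 1.32)
= 57.3408 / 44.76
= 1.2811 u

1.2811


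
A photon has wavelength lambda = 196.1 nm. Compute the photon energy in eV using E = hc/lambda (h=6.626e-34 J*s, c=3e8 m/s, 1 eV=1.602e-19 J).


E = hc / lambda
= (6.626e-34)(3e8) / (196.1e-9)
= 1.9878e-25 / 1.9610e-07
= 1.0137e-18 J
Converting to eV: 1.0137e-18 / 1.602e-19
= 6.3275 eV

6.3275


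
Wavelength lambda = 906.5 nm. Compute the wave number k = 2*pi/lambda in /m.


k = 2 * pi / lambda
= 6.2832 / (906.5e-9)
= 6.2832 / 9.0650e-07
= 6.9313e+06 /m

6.9313e+06


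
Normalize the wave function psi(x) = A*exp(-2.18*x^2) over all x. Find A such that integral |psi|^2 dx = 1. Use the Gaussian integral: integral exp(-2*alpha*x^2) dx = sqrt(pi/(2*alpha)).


integral |psi|^2 dx = A^2 * sqrt(pi/(2*alpha)) = 1
A^2 = sqrt(2*alpha/pi)
= sqrt(2 * 2.18 / pi)
= 1.178062
A = sqrt(1.178062)
= 1.0854

1.0854


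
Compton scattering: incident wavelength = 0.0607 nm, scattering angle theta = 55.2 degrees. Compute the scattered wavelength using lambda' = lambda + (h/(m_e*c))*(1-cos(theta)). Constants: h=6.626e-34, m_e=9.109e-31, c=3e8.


Compton wavelength: h/(m_e*c) = 2.4247e-12 m
d_lambda = 2.4247e-12 * (1 - cos(55.2 deg))
= 2.4247e-12 * 0.429286
= 1.0409e-12 m = 0.001041 nm
lambda' = 0.0607 + 0.001041
= 0.061741 nm

0.061741


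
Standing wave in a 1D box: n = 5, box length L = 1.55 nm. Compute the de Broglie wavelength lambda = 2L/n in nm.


lambda = 2L / n
= 2 * 1.55 / 5
= 3.1 / 5
= 0.62 nm

0.62


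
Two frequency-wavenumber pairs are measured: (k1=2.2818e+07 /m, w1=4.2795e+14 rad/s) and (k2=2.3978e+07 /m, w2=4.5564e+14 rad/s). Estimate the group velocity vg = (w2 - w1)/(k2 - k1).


vg = (w2 - w1) / (k2 - k1)
= (4.5564e+14 - 4.2795e+14) / (2.3978e+07 - 2.2818e+07)
= 2.7690e+13 / 1.1600e+06
= 2.3871e+07 m/s

2.3871e+07


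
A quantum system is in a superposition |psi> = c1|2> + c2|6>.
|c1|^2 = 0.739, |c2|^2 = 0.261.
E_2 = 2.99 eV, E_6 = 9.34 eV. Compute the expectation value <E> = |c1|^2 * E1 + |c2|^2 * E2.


<E> = |c1|^2 * E1 + |c2|^2 * E2
= 0.739 * 2.99 + 0.261 * 9.34
= 2.2096 + 2.4377
= 4.6474 eV

4.6474


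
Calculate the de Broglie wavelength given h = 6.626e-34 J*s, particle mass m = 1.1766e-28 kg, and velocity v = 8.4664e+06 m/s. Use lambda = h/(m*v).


lambda = h / (m * v)
= 6.626e-34 / (1.1766e-28 * 8.4664e+06)
= 6.626e-34 / 9.9616e-22
= 6.6516e-13 m

6.6516e-13


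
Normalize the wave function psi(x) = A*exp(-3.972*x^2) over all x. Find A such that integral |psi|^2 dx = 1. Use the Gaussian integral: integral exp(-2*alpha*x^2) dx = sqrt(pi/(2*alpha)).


integral |psi|^2 dx = A^2 * sqrt(pi/(2*alpha)) = 1
A^2 = sqrt(2*alpha/pi)
= sqrt(2 * 3.972 / pi)
= 1.590174
A = sqrt(1.590174)
= 1.261

1.261


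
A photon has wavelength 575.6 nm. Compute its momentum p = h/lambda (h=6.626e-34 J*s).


p = h / lambda
= 6.626e-34 / (575.6e-9)
= 6.626e-34 / 5.7560e-07
= 1.1511e-27 kg*m/s

1.1511e-27


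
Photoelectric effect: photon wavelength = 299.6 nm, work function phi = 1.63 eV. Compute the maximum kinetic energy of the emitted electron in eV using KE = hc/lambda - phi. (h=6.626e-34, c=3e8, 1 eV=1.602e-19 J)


E_photon = hc / lambda
= (6.626e-34)(3e8) / (299.6e-9)
= 6.6348e-19 J
= 4.1416 eV
KE = E_photon - phi
= 4.1416 - 1.63
= 2.5116 eV

2.5116


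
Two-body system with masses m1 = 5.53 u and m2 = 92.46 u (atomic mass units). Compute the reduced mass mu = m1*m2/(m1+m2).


mu = m1 * m2 / (m1 + m2)
= 5.53 * 92.46 / (5.53 + 92.46)
= 511.3038 / 97.99
= 5.2179 u

5.2179


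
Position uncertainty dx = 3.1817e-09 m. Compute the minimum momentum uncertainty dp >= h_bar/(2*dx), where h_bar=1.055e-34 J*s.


dp = h_bar / (2 * dx)
= 1.055e-34 / (2 * 3.1817e-09)
= 1.055e-34 / 6.3634e-09
= 1.6579e-26 kg*m/s

1.6579e-26


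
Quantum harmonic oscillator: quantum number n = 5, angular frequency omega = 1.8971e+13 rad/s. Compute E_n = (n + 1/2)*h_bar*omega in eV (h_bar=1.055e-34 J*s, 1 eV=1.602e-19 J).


E = (n + 1/2) * h_bar * omega
= (5 + 0.5) * 1.055e-34 * 1.8971e+13
= 5.5 * 2.0014e-21
= 1.1008e-20 J
= 0.0687 eV

0.0687


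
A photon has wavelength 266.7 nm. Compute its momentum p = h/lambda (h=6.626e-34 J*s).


p = h / lambda
= 6.626e-34 / (266.7e-9)
= 6.626e-34 / 2.6670e-07
= 2.4844e-27 kg*m/s

2.4844e-27


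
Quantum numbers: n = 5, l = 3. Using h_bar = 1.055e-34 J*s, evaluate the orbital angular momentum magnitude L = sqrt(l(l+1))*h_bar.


L = sqrt(l*(l+1)) * h_bar
= sqrt(3 * 4) * 1.055e-34
= sqrt(12) * 1.055e-34
= 3.4641 * 1.055e-34
= 3.6546e-34 J*s

3.6546e-34


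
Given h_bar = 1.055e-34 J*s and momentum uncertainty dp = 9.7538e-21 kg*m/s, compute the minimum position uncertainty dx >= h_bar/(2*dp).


dx = h_bar / (2 * dp)
= 1.055e-34 / (2 * 9.7538e-21)
= 1.055e-34 / 1.9508e-20
= 5.4081e-15 m

5.4081e-15


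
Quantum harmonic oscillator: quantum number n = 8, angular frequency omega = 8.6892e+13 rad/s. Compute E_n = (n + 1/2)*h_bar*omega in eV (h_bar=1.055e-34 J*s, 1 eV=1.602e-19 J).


E = (n + 1/2) * h_bar * omega
= (8 + 0.5) * 1.055e-34 * 8.6892e+13
= 8.5 * 9.1671e-21
= 7.7920e-20 J
= 0.4864 eV

0.4864


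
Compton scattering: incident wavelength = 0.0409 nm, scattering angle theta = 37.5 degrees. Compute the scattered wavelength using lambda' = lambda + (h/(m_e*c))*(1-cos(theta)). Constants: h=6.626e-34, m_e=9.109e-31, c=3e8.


Compton wavelength: h/(m_e*c) = 2.4247e-12 m
d_lambda = 2.4247e-12 * (1 - cos(37.5 deg))
= 2.4247e-12 * 0.206647
= 5.0106e-13 m = 0.000501 nm
lambda' = 0.0409 + 0.000501
= 0.041401 nm

0.041401


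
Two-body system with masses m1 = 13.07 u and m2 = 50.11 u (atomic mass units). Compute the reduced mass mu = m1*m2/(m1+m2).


mu = m1 * m2 / (m1 + m2)
= 13.07 * 50.11 / (13.07 + 50.11)
= 654.9377 / 63.18
= 10.3662 u

10.3662


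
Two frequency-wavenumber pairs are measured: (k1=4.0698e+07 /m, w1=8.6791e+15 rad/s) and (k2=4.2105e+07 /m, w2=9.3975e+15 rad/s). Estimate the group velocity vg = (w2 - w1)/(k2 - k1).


vg = (w2 - w1) / (k2 - k1)
= (9.3975e+15 - 8.6791e+15) / (4.2105e+07 - 4.0698e+07)
= 7.1840e+14 / 1.4070e+06
= 5.1059e+08 m/s

5.1059e+08


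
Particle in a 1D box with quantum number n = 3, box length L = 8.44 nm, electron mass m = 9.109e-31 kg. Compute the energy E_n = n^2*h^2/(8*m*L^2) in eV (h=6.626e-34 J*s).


E = n^2 * h^2 / (8 * m * L^2)
= 3^2 * (6.626e-34)^2 / (8 * 9.109e-31 * (8.44e-9)^2)
= 9 * 4.3904e-67 / (8 * 9.109e-31 * 7.1234e-17)
= 7.6120e-21 J
= 0.0475 eV

0.0475


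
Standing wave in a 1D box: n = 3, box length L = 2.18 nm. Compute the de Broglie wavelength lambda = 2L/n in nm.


lambda = 2L / n
= 2 * 2.18 / 3
= 4.36 / 3
= 1.4533 nm

1.4533


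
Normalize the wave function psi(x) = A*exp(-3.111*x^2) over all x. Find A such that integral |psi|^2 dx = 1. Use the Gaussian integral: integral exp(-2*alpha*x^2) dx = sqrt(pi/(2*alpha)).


integral |psi|^2 dx = A^2 * sqrt(pi/(2*alpha)) = 1
A^2 = sqrt(2*alpha/pi)
= sqrt(2 * 3.111 / pi)
= 1.407311
A = sqrt(1.407311)
= 1.1863

1.1863


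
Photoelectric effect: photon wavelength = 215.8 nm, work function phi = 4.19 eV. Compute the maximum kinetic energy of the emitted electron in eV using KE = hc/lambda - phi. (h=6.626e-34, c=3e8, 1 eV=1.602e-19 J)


E_photon = hc / lambda
= (6.626e-34)(3e8) / (215.8e-9)
= 9.2113e-19 J
= 5.7499 eV
KE = E_photon - phi
= 5.7499 - 4.19
= 1.5599 eV

1.5599


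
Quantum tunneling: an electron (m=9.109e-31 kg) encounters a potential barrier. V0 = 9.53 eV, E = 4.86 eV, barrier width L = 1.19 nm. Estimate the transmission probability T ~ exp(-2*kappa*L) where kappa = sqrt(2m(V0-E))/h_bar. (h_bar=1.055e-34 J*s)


V0 - E = 4.67 eV = 7.4813e-19 J
kappa = sqrt(2 * m * (V0-E)) / h_bar
= sqrt(2 * 9.109e-31 * 7.4813e-19) / 1.055e-34
= 1.1066e+10 /m
2*kappa*L = 2 * 1.1066e+10 * 1.19e-9
= 26.3369
T = exp(-26.3369) = 3.647813e-12

3.647813e-12


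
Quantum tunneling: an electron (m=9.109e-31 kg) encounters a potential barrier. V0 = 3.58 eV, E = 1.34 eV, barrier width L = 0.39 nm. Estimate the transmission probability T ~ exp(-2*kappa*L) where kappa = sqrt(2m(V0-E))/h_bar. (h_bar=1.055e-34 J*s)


V0 - E = 2.24 eV = 3.5885e-19 J
kappa = sqrt(2 * m * (V0-E)) / h_bar
= sqrt(2 * 9.109e-31 * 3.5885e-19) / 1.055e-34
= 7.6640e+09 /m
2*kappa*L = 2 * 7.6640e+09 * 0.39e-9
= 5.9779
T = exp(-5.9779) = 2.534173e-03

2.534173e-03


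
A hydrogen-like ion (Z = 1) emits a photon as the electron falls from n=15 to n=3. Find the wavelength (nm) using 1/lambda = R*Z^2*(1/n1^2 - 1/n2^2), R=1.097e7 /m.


1/lambda = R * Z^2 * (1/n1^2 - 1/n2^2)
= 1.097e7 * 1^2 * (1/3^2 - 1/15^2)
= 1.097e7 * 1 * (0.111111 - 0.004444)
= 1.1701e+06 /m
lambda = 1 / 1.1701e+06
= 854.6035 nm

854.6035


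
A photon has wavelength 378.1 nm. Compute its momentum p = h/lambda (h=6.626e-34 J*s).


p = h / lambda
= 6.626e-34 / (378.1e-9)
= 6.626e-34 / 3.7810e-07
= 1.7524e-27 kg*m/s

1.7524e-27


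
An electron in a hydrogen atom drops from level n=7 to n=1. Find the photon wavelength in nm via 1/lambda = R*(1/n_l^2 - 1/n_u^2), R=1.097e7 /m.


1/lambda = R * (1/n_l^2 - 1/n_u^2)
= 1.097e7 * (1/1^2 - 1/7^2)
= 1.097e7 * (1.0 - 0.020408)
= 1.097e7 * 0.979592
= 1.0746e+07 /m
lambda = 1 / 1.0746e+07 = 93.0568 nm

93.0568


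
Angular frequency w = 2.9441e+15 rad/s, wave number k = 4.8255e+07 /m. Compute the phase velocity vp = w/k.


vp = w / k
= 2.9441e+15 / 4.8255e+07
= 6.1011e+07 m/s

6.1011e+07


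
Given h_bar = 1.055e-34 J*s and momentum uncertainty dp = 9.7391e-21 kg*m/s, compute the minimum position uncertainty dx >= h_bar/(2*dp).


dx = h_bar / (2 * dp)
= 1.055e-34 / (2 * 9.7391e-21)
= 1.055e-34 / 1.9478e-20
= 5.4163e-15 m

5.4163e-15


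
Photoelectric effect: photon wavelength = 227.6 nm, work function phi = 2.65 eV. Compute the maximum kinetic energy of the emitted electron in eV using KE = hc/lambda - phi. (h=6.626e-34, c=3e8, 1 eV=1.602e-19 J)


E_photon = hc / lambda
= (6.626e-34)(3e8) / (227.6e-9)
= 8.7337e-19 J
= 5.4518 eV
KE = E_photon - phi
= 5.4518 - 2.65
= 2.8018 eV

2.8018


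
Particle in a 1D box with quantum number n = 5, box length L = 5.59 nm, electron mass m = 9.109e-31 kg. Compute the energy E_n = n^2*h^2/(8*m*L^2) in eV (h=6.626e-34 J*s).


E = n^2 * h^2 / (8 * m * L^2)
= 5^2 * (6.626e-34)^2 / (8 * 9.109e-31 * (5.59e-9)^2)
= 25 * 4.3904e-67 / (8 * 9.109e-31 * 3.1248e-17)
= 4.8201e-20 J
= 0.3009 eV

0.3009


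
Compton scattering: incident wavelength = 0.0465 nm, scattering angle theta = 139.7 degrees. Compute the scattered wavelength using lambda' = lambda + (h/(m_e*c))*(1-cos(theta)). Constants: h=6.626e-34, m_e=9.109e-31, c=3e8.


Compton wavelength: h/(m_e*c) = 2.4247e-12 m
d_lambda = 2.4247e-12 * (1 - cos(139.7 deg))
= 2.4247e-12 * 1.762668
= 4.2740e-12 m = 0.004274 nm
lambda' = 0.0465 + 0.004274
= 0.050774 nm

0.050774


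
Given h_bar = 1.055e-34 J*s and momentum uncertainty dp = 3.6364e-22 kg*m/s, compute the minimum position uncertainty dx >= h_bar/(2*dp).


dx = h_bar / (2 * dp)
= 1.055e-34 / (2 * 3.6364e-22)
= 1.055e-34 / 7.2728e-22
= 1.4506e-13 m

1.4506e-13


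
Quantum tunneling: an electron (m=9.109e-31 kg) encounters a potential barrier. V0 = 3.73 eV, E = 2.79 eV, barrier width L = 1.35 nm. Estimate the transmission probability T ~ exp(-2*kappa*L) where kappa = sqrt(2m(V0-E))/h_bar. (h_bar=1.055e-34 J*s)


V0 - E = 0.94 eV = 1.5059e-19 J
kappa = sqrt(2 * m * (V0-E)) / h_bar
= sqrt(2 * 9.109e-31 * 1.5059e-19) / 1.055e-34
= 4.9647e+09 /m
2*kappa*L = 2 * 4.9647e+09 * 1.35e-9
= 13.4047
T = exp(-13.4047) = 1.508052e-06

1.508052e-06


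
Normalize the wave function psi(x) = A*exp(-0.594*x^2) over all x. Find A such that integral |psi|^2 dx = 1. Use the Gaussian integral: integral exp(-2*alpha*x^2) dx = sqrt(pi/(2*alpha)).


integral |psi|^2 dx = A^2 * sqrt(pi/(2*alpha)) = 1
A^2 = sqrt(2*alpha/pi)
= sqrt(2 * 0.594 / pi)
= 0.614941
A = sqrt(0.614941)
= 0.7842

0.7842


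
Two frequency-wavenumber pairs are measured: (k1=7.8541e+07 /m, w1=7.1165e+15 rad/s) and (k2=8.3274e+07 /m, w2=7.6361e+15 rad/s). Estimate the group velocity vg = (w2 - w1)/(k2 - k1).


vg = (w2 - w1) / (k2 - k1)
= (7.6361e+15 - 7.1165e+15) / (8.3274e+07 - 7.8541e+07)
= 5.1960e+14 / 4.7330e+06
= 1.0978e+08 m/s

1.0978e+08


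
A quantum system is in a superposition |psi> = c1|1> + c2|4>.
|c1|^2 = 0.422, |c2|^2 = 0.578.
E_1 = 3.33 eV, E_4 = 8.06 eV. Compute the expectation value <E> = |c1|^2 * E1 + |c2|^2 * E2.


<E> = |c1|^2 * E1 + |c2|^2 * E2
= 0.422 * 3.33 + 0.578 * 8.06
= 1.4053 + 4.6587
= 6.0639 eV

6.0639


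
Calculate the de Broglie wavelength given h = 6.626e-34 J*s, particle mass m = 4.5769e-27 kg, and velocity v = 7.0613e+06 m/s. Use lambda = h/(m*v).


lambda = h / (m * v)
= 6.626e-34 / (4.5769e-27 * 7.0613e+06)
= 6.626e-34 / 3.2319e-20
= 2.0502e-14 m

2.0502e-14


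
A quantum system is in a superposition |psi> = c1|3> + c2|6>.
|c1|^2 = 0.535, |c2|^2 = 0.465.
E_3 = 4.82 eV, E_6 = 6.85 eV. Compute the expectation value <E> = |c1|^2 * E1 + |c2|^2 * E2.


<E> = |c1|^2 * E1 + |c2|^2 * E2
= 0.535 * 4.82 + 0.465 * 6.85
= 2.5787 + 3.1852
= 5.764 eV

5.764


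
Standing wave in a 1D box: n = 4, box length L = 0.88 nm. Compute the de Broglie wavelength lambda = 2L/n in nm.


lambda = 2L / n
= 2 * 0.88 / 4
= 1.76 / 4
= 0.44 nm

0.44


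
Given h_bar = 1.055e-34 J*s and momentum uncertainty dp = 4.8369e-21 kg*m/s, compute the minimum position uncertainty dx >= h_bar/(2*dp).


dx = h_bar / (2 * dp)
= 1.055e-34 / (2 * 4.8369e-21)
= 1.055e-34 / 9.6738e-21
= 1.0906e-14 m

1.0906e-14


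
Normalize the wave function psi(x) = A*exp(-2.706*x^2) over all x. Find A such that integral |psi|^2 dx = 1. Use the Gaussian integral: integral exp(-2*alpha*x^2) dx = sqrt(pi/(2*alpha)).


integral |psi|^2 dx = A^2 * sqrt(pi/(2*alpha)) = 1
A^2 = sqrt(2*alpha/pi)
= sqrt(2 * 2.706 / pi)
= 1.312514
A = sqrt(1.312514)
= 1.1457

1.1457


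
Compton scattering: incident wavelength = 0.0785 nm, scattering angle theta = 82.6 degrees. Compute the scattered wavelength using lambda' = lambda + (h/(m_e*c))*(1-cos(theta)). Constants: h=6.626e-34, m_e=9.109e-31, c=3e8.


Compton wavelength: h/(m_e*c) = 2.4247e-12 m
d_lambda = 2.4247e-12 * (1 - cos(82.6 deg))
= 2.4247e-12 * 0.871204
= 2.1124e-12 m = 0.002112 nm
lambda' = 0.0785 + 0.002112
= 0.080612 nm

0.080612


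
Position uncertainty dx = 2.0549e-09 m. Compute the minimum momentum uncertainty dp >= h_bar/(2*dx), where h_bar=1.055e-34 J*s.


dp = h_bar / (2 * dx)
= 1.055e-34 / (2 * 2.0549e-09)
= 1.055e-34 / 4.1098e-09
= 2.5670e-26 kg*m/s

2.5670e-26


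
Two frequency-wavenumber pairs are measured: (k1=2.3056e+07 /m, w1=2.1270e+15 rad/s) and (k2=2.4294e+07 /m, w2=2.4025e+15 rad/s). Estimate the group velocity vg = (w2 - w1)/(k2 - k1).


vg = (w2 - w1) / (k2 - k1)
= (2.4025e+15 - 2.1270e+15) / (2.4294e+07 - 2.3056e+07)
= 2.7550e+14 / 1.2380e+06
= 2.2254e+08 m/s

2.2254e+08


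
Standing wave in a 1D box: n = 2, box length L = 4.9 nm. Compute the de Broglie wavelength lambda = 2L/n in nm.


lambda = 2L / n
= 2 * 4.9 / 2
= 9.8 / 2
= 4.9 nm

4.9


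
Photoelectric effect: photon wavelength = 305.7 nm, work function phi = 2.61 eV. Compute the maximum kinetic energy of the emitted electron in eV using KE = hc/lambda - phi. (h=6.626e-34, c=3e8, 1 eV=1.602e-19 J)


E_photon = hc / lambda
= (6.626e-34)(3e8) / (305.7e-9)
= 6.5025e-19 J
= 4.059 eV
KE = E_photon - phi
= 4.059 - 2.61
= 1.449 eV

1.449


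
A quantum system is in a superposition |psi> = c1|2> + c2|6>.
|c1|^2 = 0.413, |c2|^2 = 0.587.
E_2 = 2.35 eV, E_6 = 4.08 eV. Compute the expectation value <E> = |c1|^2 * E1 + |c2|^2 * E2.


<E> = |c1|^2 * E1 + |c2|^2 * E2
= 0.413 * 2.35 + 0.587 * 4.08
= 0.9706 + 2.395
= 3.3655 eV

3.3655


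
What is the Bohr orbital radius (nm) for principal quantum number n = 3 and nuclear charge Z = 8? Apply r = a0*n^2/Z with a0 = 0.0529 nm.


r = a0 * n^2 / Z
= 0.0529 * 3^2 / 8
= 0.0529 * 9 / 8
= 0.0595 nm

0.0595


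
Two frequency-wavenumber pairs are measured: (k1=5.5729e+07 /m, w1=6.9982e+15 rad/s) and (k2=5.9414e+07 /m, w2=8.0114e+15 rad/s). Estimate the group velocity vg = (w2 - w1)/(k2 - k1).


vg = (w2 - w1) / (k2 - k1)
= (8.0114e+15 - 6.9982e+15) / (5.9414e+07 - 5.5729e+07)
= 1.0132e+15 / 3.6850e+06
= 2.7495e+08 m/s

2.7495e+08


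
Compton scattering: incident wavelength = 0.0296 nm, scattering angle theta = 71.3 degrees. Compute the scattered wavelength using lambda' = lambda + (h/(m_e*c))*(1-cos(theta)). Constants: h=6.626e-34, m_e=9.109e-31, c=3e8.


Compton wavelength: h/(m_e*c) = 2.4247e-12 m
d_lambda = 2.4247e-12 * (1 - cos(71.3 deg))
= 2.4247e-12 * 0.679387
= 1.6473e-12 m = 0.001647 nm
lambda' = 0.0296 + 0.001647
= 0.031247 nm

0.031247


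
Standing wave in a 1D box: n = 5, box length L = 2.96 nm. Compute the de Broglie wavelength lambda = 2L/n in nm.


lambda = 2L / n
= 2 * 2.96 / 5
= 5.92 / 5
= 1.184 nm

1.184


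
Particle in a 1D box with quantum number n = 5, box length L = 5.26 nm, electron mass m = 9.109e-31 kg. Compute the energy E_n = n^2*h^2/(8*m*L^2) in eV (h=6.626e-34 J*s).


E = n^2 * h^2 / (8 * m * L^2)
= 5^2 * (6.626e-34)^2 / (8 * 9.109e-31 * (5.26e-9)^2)
= 25 * 4.3904e-67 / (8 * 9.109e-31 * 2.7668e-17)
= 5.4439e-20 J
= 0.3398 eV

0.3398


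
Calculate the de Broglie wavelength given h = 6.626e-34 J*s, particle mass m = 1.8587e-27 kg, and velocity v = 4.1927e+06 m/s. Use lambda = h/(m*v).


lambda = h / (m * v)
= 6.626e-34 / (1.8587e-27 * 4.1927e+06)
= 6.626e-34 / 7.7930e-21
= 8.5025e-14 m

8.5025e-14


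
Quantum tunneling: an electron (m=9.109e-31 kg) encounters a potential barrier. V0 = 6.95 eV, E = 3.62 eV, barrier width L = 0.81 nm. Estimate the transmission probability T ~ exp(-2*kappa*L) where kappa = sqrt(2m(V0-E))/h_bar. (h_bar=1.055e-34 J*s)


V0 - E = 3.33 eV = 5.3347e-19 J
kappa = sqrt(2 * m * (V0-E)) / h_bar
= sqrt(2 * 9.109e-31 * 5.3347e-19) / 1.055e-34
= 9.3444e+09 /m
2*kappa*L = 2 * 9.3444e+09 * 0.81e-9
= 15.1379
T = exp(-15.1379) = 2.664918e-07

2.664918e-07


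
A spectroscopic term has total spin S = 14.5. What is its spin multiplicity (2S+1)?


Spin multiplicity = 2S + 1
= 2 * 14.5 + 1
= 29.0 + 1
= 30

30


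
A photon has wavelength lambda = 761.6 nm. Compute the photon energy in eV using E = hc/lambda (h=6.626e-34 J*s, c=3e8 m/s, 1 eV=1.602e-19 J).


E = hc / lambda
= (6.626e-34)(3e8) / (761.6e-9)
= 1.9878e-25 / 7.6160e-07
= 2.6100e-19 J
Converting to eV: 2.6100e-19 / 1.602e-19
= 1.6292 eV

1.6292


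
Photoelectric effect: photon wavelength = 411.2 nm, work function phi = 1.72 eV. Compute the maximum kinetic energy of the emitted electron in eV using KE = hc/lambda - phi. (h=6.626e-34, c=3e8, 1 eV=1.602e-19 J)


E_photon = hc / lambda
= (6.626e-34)(3e8) / (411.2e-9)
= 4.8341e-19 J
= 3.0176 eV
KE = E_photon - phi
= 3.0176 - 1.72
= 1.2976 eV

1.2976


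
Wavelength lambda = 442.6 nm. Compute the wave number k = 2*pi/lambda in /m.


k = 2 * pi / lambda
= 6.2832 / (442.6e-9)
= 6.2832 / 4.4260e-07
= 1.4196e+07 /m

1.4196e+07


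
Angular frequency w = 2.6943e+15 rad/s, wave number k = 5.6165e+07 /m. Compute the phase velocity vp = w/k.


vp = w / k
= 2.6943e+15 / 5.6165e+07
= 4.7971e+07 m/s

4.7971e+07


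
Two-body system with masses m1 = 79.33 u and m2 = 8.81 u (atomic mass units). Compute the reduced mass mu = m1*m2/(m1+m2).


mu = m1 * m2 / (m1 + m2)
= 79.33 * 8.81 / (79.33 + 8.81)
= 698.8973 / 88.14
= 7.9294 u

7.9294


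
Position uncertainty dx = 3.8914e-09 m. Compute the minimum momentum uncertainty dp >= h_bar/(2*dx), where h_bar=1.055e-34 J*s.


dp = h_bar / (2 * dx)
= 1.055e-34 / (2 * 3.8914e-09)
= 1.055e-34 / 7.7828e-09
= 1.3556e-26 kg*m/s

1.3556e-26


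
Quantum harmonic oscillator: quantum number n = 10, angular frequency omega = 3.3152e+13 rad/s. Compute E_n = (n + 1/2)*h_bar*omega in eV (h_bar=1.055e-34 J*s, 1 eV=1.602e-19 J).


E = (n + 1/2) * h_bar * omega
= (10 + 0.5) * 1.055e-34 * 3.3152e+13
= 10.5 * 3.4975e-21
= 3.6724e-20 J
= 0.2292 eV

0.2292


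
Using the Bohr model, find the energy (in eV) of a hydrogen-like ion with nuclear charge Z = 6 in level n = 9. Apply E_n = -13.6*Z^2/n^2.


E_n = -13.6 * Z^2 / n^2
= -13.6 * 6^2 / 9^2
= -13.6 * 36 / 81
= -6.0444 eV

-6.0444


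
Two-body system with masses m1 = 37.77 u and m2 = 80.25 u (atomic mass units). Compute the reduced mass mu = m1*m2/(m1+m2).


mu = m1 * m2 / (m1 + m2)
= 37.77 * 80.25 / (37.77 + 80.25)
= 3031.0425 / 118.02
= 25.6824 u

25.6824


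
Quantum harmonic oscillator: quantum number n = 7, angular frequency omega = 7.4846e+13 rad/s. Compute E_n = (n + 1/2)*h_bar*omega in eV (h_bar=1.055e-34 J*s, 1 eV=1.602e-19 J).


E = (n + 1/2) * h_bar * omega
= (7 + 0.5) * 1.055e-34 * 7.4846e+13
= 7.5 * 7.8963e-21
= 5.9222e-20 J
= 0.3697 eV

0.3697


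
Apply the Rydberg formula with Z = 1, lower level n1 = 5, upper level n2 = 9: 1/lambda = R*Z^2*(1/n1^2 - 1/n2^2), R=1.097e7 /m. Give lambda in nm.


1/lambda = R * Z^2 * (1/n1^2 - 1/n2^2)
= 1.097e7 * 1^2 * (1/5^2 - 1/9^2)
= 1.097e7 * 1 * (0.04 - 0.012346)
= 3.0337e+05 /m
lambda = 1 / 3.0337e+05
= 3296.3276 nm

3296.3276


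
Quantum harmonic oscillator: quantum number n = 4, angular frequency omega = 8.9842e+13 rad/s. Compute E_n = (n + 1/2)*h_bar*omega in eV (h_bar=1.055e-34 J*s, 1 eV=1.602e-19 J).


E = (n + 1/2) * h_bar * omega
= (4 + 0.5) * 1.055e-34 * 8.9842e+13
= 4.5 * 9.4783e-21
= 4.2652e-20 J
= 0.2662 eV

0.2662


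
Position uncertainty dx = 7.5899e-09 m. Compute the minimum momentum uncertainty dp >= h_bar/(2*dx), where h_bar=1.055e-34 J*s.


dp = h_bar / (2 * dx)
= 1.055e-34 / (2 * 7.5899e-09)
= 1.055e-34 / 1.5180e-08
= 6.9500e-27 kg*m/s

6.9500e-27


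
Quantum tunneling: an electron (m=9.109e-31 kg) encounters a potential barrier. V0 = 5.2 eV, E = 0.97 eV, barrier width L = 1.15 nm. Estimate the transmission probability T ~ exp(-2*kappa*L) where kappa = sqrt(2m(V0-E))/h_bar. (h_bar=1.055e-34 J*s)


V0 - E = 4.23 eV = 6.7765e-19 J
kappa = sqrt(2 * m * (V0-E)) / h_bar
= sqrt(2 * 9.109e-31 * 6.7765e-19) / 1.055e-34
= 1.0532e+10 /m
2*kappa*L = 2 * 1.0532e+10 * 1.15e-9
= 24.223
T = exp(-24.223) = 3.020670e-11

3.020670e-11


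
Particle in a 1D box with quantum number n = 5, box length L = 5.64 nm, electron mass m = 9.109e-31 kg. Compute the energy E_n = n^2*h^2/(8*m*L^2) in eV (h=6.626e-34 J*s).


E = n^2 * h^2 / (8 * m * L^2)
= 5^2 * (6.626e-34)^2 / (8 * 9.109e-31 * (5.64e-9)^2)
= 25 * 4.3904e-67 / (8 * 9.109e-31 * 3.1810e-17)
= 4.7350e-20 J
= 0.2956 eV

0.2956


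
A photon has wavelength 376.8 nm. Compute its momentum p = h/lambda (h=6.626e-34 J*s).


p = h / lambda
= 6.626e-34 / (376.8e-9)
= 6.626e-34 / 3.7680e-07
= 1.7585e-27 kg*m/s

1.7585e-27


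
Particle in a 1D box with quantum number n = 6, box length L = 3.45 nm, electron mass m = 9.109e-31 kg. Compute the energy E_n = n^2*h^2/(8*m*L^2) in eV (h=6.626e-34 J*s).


E = n^2 * h^2 / (8 * m * L^2)
= 6^2 * (6.626e-34)^2 / (8 * 9.109e-31 * (3.45e-9)^2)
= 36 * 4.3904e-67 / (8 * 9.109e-31 * 1.1903e-17)
= 1.8222e-19 J
= 1.1375 eV

1.1375


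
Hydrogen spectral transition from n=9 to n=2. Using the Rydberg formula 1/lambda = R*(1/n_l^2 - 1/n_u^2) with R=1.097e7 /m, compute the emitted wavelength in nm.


1/lambda = R * (1/n_l^2 - 1/n_u^2)
= 1.097e7 * (1/2^2 - 1/9^2)
= 1.097e7 * (0.25 - 0.012346)
= 1.097e7 * 0.237654
= 2.6071e+06 /m
lambda = 1 / 2.6071e+06 = 383.5727 nm

383.5727


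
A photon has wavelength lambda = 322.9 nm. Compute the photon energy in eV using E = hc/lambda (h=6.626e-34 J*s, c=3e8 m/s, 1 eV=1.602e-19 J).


E = hc / lambda
= (6.626e-34)(3e8) / (322.9e-9)
= 1.9878e-25 / 3.2290e-07
= 6.1561e-19 J
Converting to eV: 6.1561e-19 / 1.602e-19
= 3.8427 eV

3.8427


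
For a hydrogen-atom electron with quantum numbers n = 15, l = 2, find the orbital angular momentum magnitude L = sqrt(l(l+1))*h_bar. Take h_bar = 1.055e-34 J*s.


L = sqrt(l*(l+1)) * h_bar
= sqrt(2 * 3) * 1.055e-34
= sqrt(6) * 1.055e-34
= 2.4495 * 1.055e-34
= 2.5842e-34 J*s

2.5842e-34
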